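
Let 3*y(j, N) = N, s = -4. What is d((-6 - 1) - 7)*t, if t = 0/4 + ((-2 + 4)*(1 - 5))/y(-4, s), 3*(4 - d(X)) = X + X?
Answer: 80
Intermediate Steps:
y(j, N) = N/3
d(X) = 4 - 2*X/3 (d(X) = 4 - (X + X)/3 = 4 - 2*X/3)
t = 6 (t = 0/4 + ((-2 + 4)*(1 - 5))/(((1/3)*(-4))) = 0*(1/4) + (2*(-4))/(-4/3) = 0 - 8*(-3/4) = 0 + 6 = 6)
d((-6 - 1) - 7)*t = (4 - 2*((-6 - 1) - 7)/3)*6 = (4 - 2*(-7 - 7)/3)*6 = (4 - 2/3*(-14))*6 = (4 + 28/3)*6 = (40/3)*6 = 80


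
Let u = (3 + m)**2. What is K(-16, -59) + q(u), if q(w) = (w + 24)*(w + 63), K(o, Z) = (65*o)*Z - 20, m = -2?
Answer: 62940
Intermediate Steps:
K(o, Z) = -20 + 65*Z*o (K(o, Z) = 65*Z*o - 20 = -20 + 65*Z*o)
u = 1 (u = (3 - 2)**2 = 1**2 = 1)
q(w) = (24 + w)*(63 + w)
K(-16, -59) + q(u) = (-20 + 65*(-59)*(-16)) + (1512 + 1**2 + 87*1) = (-20 + 61360) + (1512 + 1 + 87) = 61340 + 1600 = 62940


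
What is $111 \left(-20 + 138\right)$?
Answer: $13098$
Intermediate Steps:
$111 \left(-20 + 138\right) = 111 \cdot 118 = 13098$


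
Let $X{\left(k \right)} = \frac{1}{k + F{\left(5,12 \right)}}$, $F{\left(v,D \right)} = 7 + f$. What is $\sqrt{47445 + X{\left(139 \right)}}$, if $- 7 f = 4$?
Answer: $\frac{13 \sqrt{290937274}}{1018} \approx 217.82$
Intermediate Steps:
$f = - \frac{4}{7}$ ($f = \left(- \frac{1}{7}\right) 4 = - \frac{4}{7} \approx -0.57143$)
$F{\left(v,D \right)} = \frac{45}{7}$ ($F{\left(v,D \right)} = 7 - \frac{4}{7} = \frac{45}{7}$)
$X{\left(k \right)} = \frac{1}{\frac{45}{7} + k}$ ($X{\left(k \right)} = \frac{1}{k + \frac{45}{7}} = \frac{1}{\frac{45}{7} + k}$)
$\sqrt{47445 + X{\left(139 \right)}} = \sqrt{47445 + \frac{7}{45 + 7 \cdot 139}} = \sqrt{47445 + \frac{7}{45 + 973}} = \sqrt{47445 + \frac{7}{1018}} = \sqrt{\frac{48299017}{1018}} = \frac{13 \sqrt{290937274}}{1018}$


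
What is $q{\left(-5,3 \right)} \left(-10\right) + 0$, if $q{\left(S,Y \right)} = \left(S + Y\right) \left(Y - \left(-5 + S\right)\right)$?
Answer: $260$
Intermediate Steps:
$q{\left(S,Y \right)} = \left(S + Y\right) \left(5 + Y - S\right)$
$q{\left(-5,3 \right)} \left(-10\right) + 0 = \left(3^{2} - \left(-5\right)^{2} + 5 \left(-5\right) + 5 \cdot 3\right) \left(-10\right) + 0 = \left(9 - 25 - 25 + 15\right) \left(-10\right) + 0 = \left(-26\right) \left(-10\right) + 0 = 260 + 0 = 260$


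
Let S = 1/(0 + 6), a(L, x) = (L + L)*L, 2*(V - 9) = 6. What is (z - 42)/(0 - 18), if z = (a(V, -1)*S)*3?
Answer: -17/3 ≈ -5.6667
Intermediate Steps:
V = 12 (V = 9 + (½)*6 = 9 + 3 = 12)
a(L, x) = 2*L² (a(L, x) = (2*L)*L = 2*L²)
S = ⅙ (S = 1/6 = ⅙ ≈ 0.16667)
z = 144 (z = ((2*12²)*(⅙))*3 = ((2*144)*(⅙))*3 = (288*(⅙))*3 = 48*3 = 144)
(z - 42)/(0 - 18) = (144 - 42)/(0 - 18) = 102/(-18) = 102*(-1/18) = -17/3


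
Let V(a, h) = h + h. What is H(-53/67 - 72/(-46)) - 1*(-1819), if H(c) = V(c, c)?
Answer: 2805465/1541 ≈ 1820.5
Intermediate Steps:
V(a, h) = 2*h
H(c) = 2*c
H(-53/67 - 72/(-46)) - 1*(-1819) = 2*(-53/67 - 72/(-46)) - 1*(-1819) = 2*(-53*1/67 - 72*(-1/46)) + 1819 = 2*(-53/67 + 36/23) + 1819 = 2*(1193/1541) + 1819 = 2386/1541 + 1819 = 2805465/1541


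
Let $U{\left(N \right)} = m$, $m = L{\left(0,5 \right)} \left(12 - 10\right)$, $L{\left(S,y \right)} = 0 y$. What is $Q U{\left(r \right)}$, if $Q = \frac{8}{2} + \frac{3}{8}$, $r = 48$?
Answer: $0$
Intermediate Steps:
$L{\left(S,y \right)} = 0$
$m = 0$ ($m = 0 \left(12 - 10\right) = 0 \cdot 2 = 0$)
$U{\left(N \right)} = 0$
$Q = \frac{35}{8}$ ($Q = 8 \cdot \frac{1}{2} + 3 \cdot \frac{1}{8} = 4 + \frac{3}{8} = \frac{35}{8} \approx 4.375$)
$Q U{\left(r \right)} = \frac{35}{8} \cdot 0 = 0$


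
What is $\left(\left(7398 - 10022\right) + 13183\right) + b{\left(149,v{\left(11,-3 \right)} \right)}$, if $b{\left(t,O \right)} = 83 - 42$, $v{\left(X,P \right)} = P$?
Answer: $10600$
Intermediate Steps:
$b{\left(t,O \right)} = 41$
$\left(\left(7398 - 10022\right) + 13183\right) + b{\left(149,v{\left(11,-3 \right)} \right)} = \left(\left(7398 - 10022\right) + 13183\right) + 41 = \left(-2624 + 13183\right) + 41 = 10559 + 41 = 10600$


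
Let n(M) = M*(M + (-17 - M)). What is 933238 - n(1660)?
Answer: 961458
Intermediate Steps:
n(M) = -17*M (n(M) = M*(-17) = -17*M)
933238 - n(1660) = 933238 - (-17)*1660 = 933238 - 1*(-28220) = 933238 + 28220 = 961458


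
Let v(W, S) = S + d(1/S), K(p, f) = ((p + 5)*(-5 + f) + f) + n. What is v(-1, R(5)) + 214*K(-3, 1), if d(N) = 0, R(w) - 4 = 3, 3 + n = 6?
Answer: -849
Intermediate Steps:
n = 3 (n = -3 + 6 = 3)
R(w) = 7 (R(w) = 4 + 3 = 7)
K(p, f) = 3 + f + (-5 + f)*(5 + p) (K(p, f) = ((p + 5)*(-5 + f) + f) + 3 = ((5 + p)*(-5 + f) + f) + 3 = ((-5 + f)*(5 + p) + f) + 3 = (f + (-5 + f)*(5 + p)) + 3 = 3 + f + (-5 + f)*(5 + p))
v(W, S) = S (v(W, S) = S + 0 = S)
v(-1, R(5)) + 214*K(-3, 1) = 7 + 214*(-22 - 5*(-3) + 6*1 + 1*(-3)) = 7 + 214*(-22 + 15 + 6 - 3) = 7 + 214*(-4) = 7 - 856 = -849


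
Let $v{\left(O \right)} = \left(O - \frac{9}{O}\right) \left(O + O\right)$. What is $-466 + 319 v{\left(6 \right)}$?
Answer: $16760$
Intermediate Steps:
$v{\left(O \right)} = 2 O \left(O - \frac{9}{O}\right)$ ($v{\left(O \right)} = \left(O - \frac{9}{O}\right) 2 O = 2 O \left(O - \frac{9}{O}\right)$)
$-466 + 319 v{\left(6 \right)} = -466 + 319 \left(-18 + 2 \cdot 6^{2}\right) = -466 + 319 \left(-18 + 2 \cdot 36\right) = -466 + 319 \left(-18 + 72\right) = -466 + 319 \cdot 54 = -466 + 17226 = 16760$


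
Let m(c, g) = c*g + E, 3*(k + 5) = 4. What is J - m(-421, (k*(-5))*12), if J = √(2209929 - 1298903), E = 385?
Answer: 92235 + √911026 ≈ 93190.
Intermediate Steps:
k = -11/3 (k = -5 + (⅓)*4 = -5 + 4/3 = -11/3 ≈ -3.6667)
m(c, g) = 385 + c*g (m(c, g) = c*g + 385 = 385 + c*g)
J = √911026 ≈ 954.48
J - m(-421, (k*(-5))*12) = √911026 - (385 - 421*(-11/3*(-5))*12) = √911026 - (385 - 23155*12/3) = √911026 - (385 - 421*220) = √911026 - (385 - 92620) = √911026 - 1*(-92235) = √911026 + 92235 = 92235 + √911026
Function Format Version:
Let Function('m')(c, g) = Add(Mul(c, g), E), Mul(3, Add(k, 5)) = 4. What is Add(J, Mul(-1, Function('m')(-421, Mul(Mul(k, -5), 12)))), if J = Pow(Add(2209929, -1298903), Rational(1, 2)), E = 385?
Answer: Add(92235, Pow(911026, Rational(1, 2))) ≈ 93190.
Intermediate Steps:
k = Rational(-11, 3) (k = Add(-5, Mul(Rational(1, 3), 4)) = Add(-5, Rational(4, 3)) = Rational(-11, 3) ≈ -3.6667)
Function('m')(c, g) = Add(385, Mul(c, g)) (Function('m')(c, g) = Add(Mul(c, g), 385) = Add(385, Mul(c, g)))
J = Pow(911026, Rational(1, 2)) ≈ 954.48
Add(J, Mul(-1, Function('m')(-421, Mul(Mul(k, -5), 12)))) = Add(Pow(911026, Rational(1, 2)), Mul(-1, Add(385, Mul(-421, Mul(Mul(Rational(-11, 3), -5), 12))))) = Add(Pow(911026, Rational(1, 2)), Mul(-1, Add(385, Mul(-421, Mul(Rational(55, 3), 12))))) = Add(Pow(911026, Rational(1, 2)), Mul(-1, Add(385, Mul(-421, 220)))) = Add(Pow(911026, Rational(1, 2)), Mul(-1, Add(385, -92620))) = Add(Pow(911026, Rational(1, 2)), Mul(-1, -92235)) = Add(Pow(911026, Rational(1, 2)), 92235) = Add(92235, Pow(911026, Rational(1, 2)))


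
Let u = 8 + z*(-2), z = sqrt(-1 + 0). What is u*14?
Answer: 112 - 28*I ≈ 112.0 - 28.0*I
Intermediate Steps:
z = I (z = sqrt(-1) = I ≈ 1.0*I)
u = 8 - 2*I (u = 8 + I*(-2) = 8 - 2*I ≈ 8.0 - 2.0*I)
u*14 = (8 - 2*I)*14 = 112 - 28*I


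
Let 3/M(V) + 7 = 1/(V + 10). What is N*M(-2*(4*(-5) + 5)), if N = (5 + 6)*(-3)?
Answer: 440/31 ≈ 14.194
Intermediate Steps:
N = -33 (N = 11*(-3) = -33)
M(V) = 3/(-7 + 1/(10 + V)) (M(V) = 3/(-7 + 1/(V + 10)) = 3/(-7 + 1/(10 + V)))
N*M(-2*(4*(-5) + 5)) = -99*(-10 - (-2)*(4*(-5) + 5))/(69 + 7*(-2*(4*(-5) + 5))) = -99*(-10 - (-2)*(-20 + 5))/(69 + 7*(-2*(-20 + 5))) = -99*(-10 - (-2)*(-15))/(69 + 7*(-2*(-15))) = -99*(-10 - 1*30)/(69 + 7*30) = -99*(-10 - 30)/(69 + 210) = -99*(-40)/279 = -33*(-40/93) = 440/31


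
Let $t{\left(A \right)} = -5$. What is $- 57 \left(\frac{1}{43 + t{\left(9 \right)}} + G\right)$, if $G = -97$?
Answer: $\frac{11055}{2} \approx 5527.5$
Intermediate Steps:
$- 57 \left(\frac{1}{43 + t{\left(9 \right)}} + G\right) = - 57 \left(\frac{1}{43 - 5} - 97\right) = - 57 \left(\frac{1}{38} - 97\right) = \left(-57\right) \left(- \frac{3685}{38}\right) = \frac{11055}{2}$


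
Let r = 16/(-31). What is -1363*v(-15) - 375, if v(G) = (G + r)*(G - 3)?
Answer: -11812479/31 ≈ -3.8105e+5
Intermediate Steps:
r = -16/31 (r = 16*(-1/31) = -16/31 ≈ -0.51613)
v(G) = (-3 + G)*(-16/31 + G) (v(G) = (G - 16/31)*(G - 3) = (-16/31 + G)*(-3 + G) = (-3 + G)*(-16/31 + G))
-1363*v(-15) - 375 = -1363*(48/31 + (-15)**2 - 109/31*(-15)) - 375 = -1363*(48/31 + 225 + 1635/31) - 375 = -1363*8658/31 - 375 = -11800854/31 - 375 = -11812479/31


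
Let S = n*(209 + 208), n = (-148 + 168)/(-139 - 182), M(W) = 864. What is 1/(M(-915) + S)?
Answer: 107/89668 ≈ 0.0011933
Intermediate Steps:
n = -20/321 (n = 20/(-321) = 20*(-1/321) = -20/321 ≈ -0.062305)
S = -2780/107 (S = -20*(209 + 208)/321 = -20/321*417 = -2780/107 ≈ -25.981)
1/(M(-915) + S) = 1/(864 - 2780/107) = 1/(89668/107) = 107/89668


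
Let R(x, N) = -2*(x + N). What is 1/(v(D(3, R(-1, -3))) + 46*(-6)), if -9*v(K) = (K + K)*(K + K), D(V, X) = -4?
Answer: -9/2548 ≈ -0.0035322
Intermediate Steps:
R(x, N) = -2*N - 2*x (R(x, N) = -2*(N + x) = -2*N - 2*x)
v(K) = -4*K²/9 (v(K) = -(K + K)*(K + K)/9 = -2*K*2*K/9 = -4*K²/9)
1/(v(D(3, R(-1, -3))) + 46*(-6)) = 1/(-4/9*(-4)² + 46*(-6)) = 1/(-4/9*16 - 276) = 1/(-64/9 - 276) = 1/(-2548/9) = -9/2548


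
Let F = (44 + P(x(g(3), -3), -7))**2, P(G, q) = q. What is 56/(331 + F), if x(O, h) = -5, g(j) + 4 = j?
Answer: 14/425 ≈ 0.032941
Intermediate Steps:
g(j) = -4 + j
F = 1369 (F = (44 - 7)**2 = 37**2 = 1369)
56/(331 + F) = 56/(331 + 1369) = 56/1700 = 56*(1/1700) = 14/425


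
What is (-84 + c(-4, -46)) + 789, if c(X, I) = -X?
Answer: 709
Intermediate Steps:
(-84 + c(-4, -46)) + 789 = (-84 - 1*(-4)) + 789 = (-84 + 4) + 789 = -80 + 789 = 709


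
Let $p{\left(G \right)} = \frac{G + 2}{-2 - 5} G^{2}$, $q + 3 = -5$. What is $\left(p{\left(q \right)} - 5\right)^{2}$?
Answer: $\frac{121801}{49} \approx 2485.7$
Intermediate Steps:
$q = -8$ ($q = -3 - 5 = -8$)
$p{\left(G \right)} = G^{2} \left(- \frac{2}{7} - \frac{G}{7}\right)$ ($p{\left(G \right)} = \frac{2 + G}{-7} G^{2} = \left(2 + G\right) \left(- \frac{1}{7}\right) G^{2} = \left(- \frac{2}{7} - \frac{G}{7}\right) G^{2} = G^{2} \left(- \frac{2}{7} - \frac{G}{7}\right)$)
$\left(p{\left(q \right)} - 5\right)^{2} = \left(\frac{\left(-8\right)^{2} \left(-2 - -8\right)}{7} - 5\right)^{2} = \left(\frac{1}{7} \cdot 64 \left(-2 + 8\right) - 5\right)^{2} = \left(\frac{1}{7} \cdot 64 \cdot 6 - 5\right)^{2} = \left(\frac{384}{7} - 5\right)^{2} = \left(\frac{349}{7}\right)^{2} = \frac{121801}{49}$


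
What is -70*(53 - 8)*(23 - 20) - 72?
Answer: -9522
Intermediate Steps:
-70*(53 - 8)*(23 - 20) - 72 = -3150*3 - 72 = -70*135 - 72 = -9450 - 72 = -9522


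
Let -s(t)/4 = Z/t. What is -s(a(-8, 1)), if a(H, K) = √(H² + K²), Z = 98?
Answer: 392*√65/65 ≈ 48.622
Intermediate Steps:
s(t) = -392/t
-s(a(-8, 1)) = -(-392)/(√((-8)² + 1²)) = -(-392)/(√(64 + 1)) = -(-392)/(√65) = -(-392)*√65/65 = 392*√65/65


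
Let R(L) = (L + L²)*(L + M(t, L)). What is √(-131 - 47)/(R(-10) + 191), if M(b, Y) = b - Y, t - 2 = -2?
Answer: I*√178/191 ≈ 0.069852*I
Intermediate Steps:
t = 0 (t = 2 - 2 = 0)
R(L) = 0 (R(L) = (L + L²)*(L + (0 - L)) = (L + L²)*(L - L) = (L + L²)*0 = 0)
√(-131 - 47)/(R(-10) + 191) = √(-131 - 47)/(0 + 191) = √(-178)/191 = (I*√178)*(1/191) = I*√178/191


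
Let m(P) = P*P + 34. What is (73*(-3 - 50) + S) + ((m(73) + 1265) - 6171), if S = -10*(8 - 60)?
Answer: -2892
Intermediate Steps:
S = 520 (S = -10*(-52) = 520)
m(P) = 34 + P² (m(P) = P² + 34 = 34 + P²)
(73*(-3 - 50) + S) + ((m(73) + 1265) - 6171) = (73*(-3 - 50) + 520) + (((34 + 73²) + 1265) - 6171) = (73*(-53) + 520) + (((34 + 5329) + 1265) - 6171) = (-3869 + 520) + ((5363 + 1265) - 6171) = -3349 + (6628 - 6171) = -3349 + 457 = -2892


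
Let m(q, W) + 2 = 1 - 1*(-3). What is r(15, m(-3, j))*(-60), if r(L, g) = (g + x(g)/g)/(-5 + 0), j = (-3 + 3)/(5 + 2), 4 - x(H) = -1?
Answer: 54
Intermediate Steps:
x(H) = 5 (x(H) = 4 - 1*(-1) = 4 + 1 = 5)
j = 0 (j = 0/7 = 0*(⅐) = 0)
m(q, W) = 2 (m(q, W) = -2 + (1 - 1*(-3)) = -2 + (1 + 3) = -2 + 4 = 2)
r(L, g) = -1/g - g/5 (r(L, g) = (g + 5/g)/(-5 + 0) = (g + 5/g)/(-5) = (g + 5/g)*(-⅕) = -1/g - g/5)
r(15, m(-3, j))*(-60) = (-1/2 - ⅕*2)*(-60) = (-1*½ - ⅖)*(-60) = (-½ - ⅖)*(-60) = -9/10*(-60) = 54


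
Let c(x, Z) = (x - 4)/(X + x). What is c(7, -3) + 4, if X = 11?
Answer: 25/6 ≈ 4.1667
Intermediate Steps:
c(x, Z) = (-4 + x)/(11 + x) (c(x, Z) = (x - 4)/(11 + x) = (-4 + x)/(11 + x))
c(7, -3) + 4 = (-4 + 7)/(11 + 7) + 4 = 3/18 + 4 = (1/18)*3 + 4 = 1/6 + 4 = 25/6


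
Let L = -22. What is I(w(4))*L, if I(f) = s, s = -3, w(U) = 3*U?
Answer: 66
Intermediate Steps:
I(f) = -3
I(w(4))*L = -3*(-22) = 66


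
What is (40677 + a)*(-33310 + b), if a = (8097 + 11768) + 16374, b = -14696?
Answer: -3692429496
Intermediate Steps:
a = 36239 (a = 19865 + 16374 = 36239)
(40677 + a)*(-33310 + b) = (40677 + 36239)*(-33310 - 14696) = 76916*(-48006) = -3692429496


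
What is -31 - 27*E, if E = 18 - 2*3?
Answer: -355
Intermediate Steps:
E = 12 (E = 18 - 1*6 = 18 - 6 = 12)
-31 - 27*E = -31 - 27*12 = -31 - 324 = -355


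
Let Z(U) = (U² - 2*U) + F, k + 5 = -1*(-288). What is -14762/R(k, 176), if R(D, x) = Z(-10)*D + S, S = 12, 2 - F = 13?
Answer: -14762/30859 ≈ -0.47837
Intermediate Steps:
k = 283 (k = -5 - 1*(-288) = -5 + 288 = 283)
F = -11 (F = 2 - 1*13 = 2 - 13 = -11)
Z(U) = -11 + U² - 2*U (Z(U) = (U² - 2*U) - 11 = -11 + U² - 2*U)
R(D, x) = 12 + 109*D (R(D, x) = (-11 + (-10)² - 2*(-10))*D + 12 = (-11 + 100 + 20)*D + 12 = 109*D + 12 = 12 + 109*D)
-14762/R(k, 176) = -14762/(12 + 109*283) = -14762/(12 + 30847) = -14762/30859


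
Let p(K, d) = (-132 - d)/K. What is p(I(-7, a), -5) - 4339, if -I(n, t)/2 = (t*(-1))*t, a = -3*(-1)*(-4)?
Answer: -1249759/288 ≈ -4339.4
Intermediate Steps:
a = -12 (a = 3*(-4) = -12)
I(n, t) = 2*t² (I(n, t) = -2*t*(-1)*t = -2*(-t)*t = -(-2)*t² = 2*t²)
p(K, d) = (-132 - d)/K
p(I(-7, a), -5) - 4339 = (-132 - 1*(-5))/((2*(-12)²)) - 4339 = (-132 + 5)/((2*144)) - 4339 = -127/288 - 4339 = -1249759/288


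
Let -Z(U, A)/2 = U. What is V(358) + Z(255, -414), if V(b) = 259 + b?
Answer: 107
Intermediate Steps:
Z(U, A) = -2*U
V(358) + Z(255, -414) = (259 + 358) - 2*255 = 617 - 510 = 107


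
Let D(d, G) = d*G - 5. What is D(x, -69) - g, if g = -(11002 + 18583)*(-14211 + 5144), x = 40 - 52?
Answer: -268246372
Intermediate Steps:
x = -12
D(d, G) = -5 + G*d (D(d, G) = G*d - 5 = -5 + G*d)
g = 268247195 (g = -29585*(-9067) = -1*(-268247195) = 268247195)
D(x, -69) - g = (-5 - 69*(-12)) - 1*268247195 = (-5 + 828) - 268247195 = 823 - 268247195 = -268246372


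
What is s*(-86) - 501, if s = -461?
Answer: 39145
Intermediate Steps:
s*(-86) - 501 = -461*(-86) - 501 = 39646 - 501 = 39145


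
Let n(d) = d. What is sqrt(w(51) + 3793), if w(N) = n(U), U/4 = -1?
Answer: 3*sqrt(421) ≈ 61.555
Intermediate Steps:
U = -4 (U = 4*(-1) = -4)
w(N) = -4
sqrt(w(51) + 3793) = sqrt(-4 + 3793) = sqrt(3789) = 3*sqrt(421)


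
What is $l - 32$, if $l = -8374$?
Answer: $-8406$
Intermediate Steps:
$l - 32 = -8374 - 32 = -8406$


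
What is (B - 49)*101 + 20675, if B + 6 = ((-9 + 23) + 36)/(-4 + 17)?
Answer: 201610/13 ≈ 15508.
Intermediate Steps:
B = -28/13 (B = -6 + ((-9 + 23) + 36)/(-4 + 17) = -6 + (14 + 36)/13 = -6 + 50*(1/13) = -6 + 50/13 = -28/13 ≈ -2.1538)
(B - 49)*101 + 20675 = (-28/13 - 49)*101 + 20675 = -665/13*101 + 20675 = -67165/13 + 20675 = 201610/13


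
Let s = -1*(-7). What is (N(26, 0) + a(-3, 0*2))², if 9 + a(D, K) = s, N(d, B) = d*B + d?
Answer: 576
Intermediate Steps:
N(d, B) = d + B*d (N(d, B) = B*d + d = d + B*d)
s = 7
a(D, K) = -2 (a(D, K) = -9 + 7 = -2)
(N(26, 0) + a(-3, 0*2))² = (26*(1 + 0) - 2)² = (26*1 - 2)² = (26 - 2)² = 24² = 576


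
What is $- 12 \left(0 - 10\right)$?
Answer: $120$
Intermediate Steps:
$- 12 \left(0 - 10\right) = \left(-12\right) \left(-10\right) = 120$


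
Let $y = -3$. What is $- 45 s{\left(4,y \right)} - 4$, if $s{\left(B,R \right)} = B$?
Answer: $-184$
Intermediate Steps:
$- 45 s{\left(4,y \right)} - 4 = \left(-45\right) 4 - 4 = -180 - 4 = -184$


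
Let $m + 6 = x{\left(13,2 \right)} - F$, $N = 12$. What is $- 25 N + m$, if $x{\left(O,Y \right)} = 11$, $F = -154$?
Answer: $-141$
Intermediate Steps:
$m = 159$ ($m = -6 + \left(11 - -154\right) = -6 + \left(11 + 154\right) = -6 + 165 = 159$)
$- 25 N + m = \left(-25\right) 12 + 159 = -300 + 159 = -141$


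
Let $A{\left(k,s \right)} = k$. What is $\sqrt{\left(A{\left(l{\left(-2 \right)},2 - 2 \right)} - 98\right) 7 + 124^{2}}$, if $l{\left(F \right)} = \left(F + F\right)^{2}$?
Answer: $\sqrt{14802} \approx 121.66$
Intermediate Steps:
$l{\left(F \right)} = 4 F^{2}$ ($l{\left(F \right)} = \left(2 F\right)^{2} = 4 F^{2}$)
$\sqrt{\left(A{\left(l{\left(-2 \right)},2 - 2 \right)} - 98\right) 7 + 124^{2}} = \sqrt{\left(4 \left(-2\right)^{2} - 98\right) 7 + 124^{2}} = \sqrt{\left(4 \cdot 4 - 98\right) 7 + 15376} = \sqrt{\left(16 - 98\right) 7 + 15376} = \sqrt{\left(-82\right) 7 + 15376} = \sqrt{-574 + 15376} = \sqrt{14802}$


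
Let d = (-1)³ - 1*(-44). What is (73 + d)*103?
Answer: 11948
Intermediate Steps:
d = 43 (d = -1 + 44 = 43)
(73 + d)*103 = (73 + 43)*103 = 116*103 = 11948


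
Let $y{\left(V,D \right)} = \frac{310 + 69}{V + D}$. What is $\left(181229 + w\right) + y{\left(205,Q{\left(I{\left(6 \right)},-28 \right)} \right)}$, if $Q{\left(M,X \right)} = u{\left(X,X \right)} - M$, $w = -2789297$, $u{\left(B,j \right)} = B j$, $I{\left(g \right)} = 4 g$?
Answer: $- \frac{2516785241}{965} \approx -2.6081 \cdot 10^{6}$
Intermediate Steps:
$Q{\left(M,X \right)} = X^{2} - M$ ($Q{\left(M,X \right)} = X X - M = X^{2} - M$)
$y{\left(V,D \right)} = \frac{379}{D + V}$
$\left(181229 + w\right) + y{\left(205,Q{\left(I{\left(6 \right)},-28 \right)} \right)} = \left(181229 - 2789297\right) + \frac{379}{\left(\left(-28\right)^{2} - 4 \cdot 6\right) + 205} = -2608068 + \frac{379}{\left(784 - 24\right) + 205} = -2608068 + \frac{379}{760 + 205} = -2608068 + \frac{379}{965} = - \frac{2516785241}{965}$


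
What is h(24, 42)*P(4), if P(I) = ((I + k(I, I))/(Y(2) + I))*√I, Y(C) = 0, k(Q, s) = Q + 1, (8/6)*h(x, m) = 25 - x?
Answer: 27/8 ≈ 3.3750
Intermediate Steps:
h(x, m) = 75/4 - 3*x/4 (h(x, m) = 3*(25 - x)/4 = 75/4 - 3*x/4)
k(Q, s) = 1 + Q
P(I) = (1 + 2*I)/√I (P(I) = ((I + (1 + I))/(0 + I))*√I = ((1 + 2*I)/I)*√I = (1 + 2*I)/√I)
h(24, 42)*P(4) = (75/4 - ¾*24)*((1 + 2*4)/√4) = (75/4 - 18)*((1 + 8)/2) = 3*((½)*9)/4 = (¾)*(9/2) = 27/8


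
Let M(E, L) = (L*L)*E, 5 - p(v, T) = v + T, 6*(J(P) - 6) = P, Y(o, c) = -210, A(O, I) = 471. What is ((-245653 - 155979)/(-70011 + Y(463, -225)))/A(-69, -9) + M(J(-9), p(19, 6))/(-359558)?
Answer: 42438317428/5946027005889 ≈ 0.0071373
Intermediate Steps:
J(P) = 6 + P/6
p(v, T) = 5 - T - v (p(v, T) = 5 - (v + T) = 5 - (T + v) = 5 + (-T - v) = 5 - T - v)
M(E, L) = E*L**2 (M(E, L) = L**2*E = E*L**2)
((-245653 - 155979)/(-70011 + Y(463, -225)))/A(-69, -9) + M(J(-9), p(19, 6))/(-359558) = ((-245653 - 155979)/(-70011 - 210))/471 + ((6 + (1/6)*(-9))*(5 - 1*6 - 1*19)**2)/(-359558) = -401632/(-70221)*(1/471) + ((6 - 3/2)*(5 - 6 - 19)**2)*(-1/359558) = -401632*(-1/70221)*(1/471) + ((9/2)*(-20)**2)*(-1/359558) = (401632/70221)*(1/471) + ((9/2)*400)*(-1/359558) = 401632/33074091 + 1800*(-1/359558) = 401632/33074091 - 900/179779 = 42438317428/5946027005889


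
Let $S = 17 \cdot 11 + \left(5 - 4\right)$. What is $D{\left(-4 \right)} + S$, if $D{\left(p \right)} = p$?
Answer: $184$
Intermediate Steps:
$S = 188$ ($S = 187 + \left(5 - 4\right) = 187 + 1 = 188$)
$D{\left(-4 \right)} + S = -4 + 188 = 184$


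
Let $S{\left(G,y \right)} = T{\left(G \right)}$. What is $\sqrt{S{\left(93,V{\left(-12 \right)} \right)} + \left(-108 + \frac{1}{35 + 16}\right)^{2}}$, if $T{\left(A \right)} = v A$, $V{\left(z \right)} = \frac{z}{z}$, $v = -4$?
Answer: $\frac{7 \sqrt{599173}}{51} \approx 106.24$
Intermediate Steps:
$V{\left(z \right)} = 1$
$T{\left(A \right)} = - 4 A$
$S{\left(G,y \right)} = - 4 G$
$\sqrt{S{\left(93,V{\left(-12 \right)} \right)} + \left(-108 + \frac{1}{35 + 16}\right)^{2}} = \sqrt{\left(-4\right) 93 + \left(-108 + \frac{1}{35 + 16}\right)^{2}} = \sqrt{-372 + \left(-108 + \frac{1}{51}\right)^{2}} = \sqrt{-372 + \left(- \frac{5507}{51}\right)^{2}} = \sqrt{-372 + \frac{30327049}{2601}} = \sqrt{\frac{29359477}{2601}} = \frac{7 \sqrt{599173}}{51}$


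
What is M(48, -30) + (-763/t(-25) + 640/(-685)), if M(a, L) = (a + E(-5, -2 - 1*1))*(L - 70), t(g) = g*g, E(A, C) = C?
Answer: -385497031/85625 ≈ -4502.2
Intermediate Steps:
t(g) = g**2
M(a, L) = (-70 + L)*(-3 + a) (M(a, L) = (a + (-2 - 1*1))*(L - 70) = (a + (-2 - 1))*(-70 + L) = (a - 3)*(-70 + L) = (-3 + a)*(-70 + L) = (-70 + L)*(-3 + a))
M(48, -30) + (-763/t(-25) + 640/(-685)) = (210 - 70*48 - 3*(-30) - 30*48) + (-763/((-25)**2) + 640/(-685)) = (210 - 3360 + 90 - 1440) + (-763/625 + 640*(-1/685)) = -4500 + (-763*1/625 - 128/137) = -4500 + (-763/625 - 128/137) = -4500 - 184531/85625 = -385497031/85625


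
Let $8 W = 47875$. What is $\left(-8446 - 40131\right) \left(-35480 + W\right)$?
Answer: $\frac{11462471805}{8} \approx 1.4328 \cdot 10^{9}$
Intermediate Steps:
$W = \frac{47875}{8}$ ($W = \frac{1}{8} \cdot 47875 = \frac{47875}{8} \approx 5984.4$)
$\left(-8446 - 40131\right) \left(-35480 + W\right) = \left(-8446 - 40131\right) \left(-35480 + \frac{47875}{8}\right) = \left(-48577\right) \left(- \frac{235965}{8}\right) = \frac{11462471805}{8}$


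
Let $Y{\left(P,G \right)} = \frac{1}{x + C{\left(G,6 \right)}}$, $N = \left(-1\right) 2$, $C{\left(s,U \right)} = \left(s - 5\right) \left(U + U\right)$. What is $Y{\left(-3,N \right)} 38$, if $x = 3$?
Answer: $- \frac{38}{81} \approx -0.46914$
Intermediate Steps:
$C{\left(s,U \right)} = 2 U \left(-5 + s\right)$ ($C{\left(s,U \right)} = \left(-5 + s\right) 2 U = 2 U \left(-5 + s\right)$)
$N = -2$
$Y{\left(P,G \right)} = \frac{1}{-57 + 12 G}$ ($Y{\left(P,G \right)} = \frac{1}{3 + 2 \cdot 6 \left(-5 + G\right)} = \frac{1}{3 + \left(-60 + 12 G\right)} = \frac{1}{-57 + 12 G}$)
$Y{\left(-3,N \right)} 38 = \frac{1}{3 \left(-19 + 4 \left(-2\right)\right)} 38 = \frac{1}{3 \left(-19 - 8\right)} 38 = \frac{1}{3 \left(-27\right)} 38 = \frac{1}{3} \left(- \frac{1}{27}\right) 38 = \left(- \frac{1}{81}\right) 38 = - \frac{38}{81}$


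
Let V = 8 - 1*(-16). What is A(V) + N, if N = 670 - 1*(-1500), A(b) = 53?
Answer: 2223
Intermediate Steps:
V = 24 (V = 8 + 16 = 24)
N = 2170 (N = 670 + 1500 = 2170)
A(V) + N = 53 + 2170 = 2223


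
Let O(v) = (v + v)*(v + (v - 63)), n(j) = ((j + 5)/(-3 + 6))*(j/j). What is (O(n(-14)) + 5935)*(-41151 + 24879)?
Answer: -103310928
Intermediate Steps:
n(j) = 5/3 + j/3 (n(j) = ((5 + j)/3)*1 = ((5 + j)*(1/3))*1 = (5/3 + j/3)*1 = 5/3 + j/3)
O(v) = 2*v*(-63 + 2*v) (O(v) = (2*v)*(v + (-63 + v)) = (2*v)*(-63 + 2*v) = 2*v*(-63 + 2*v))
(O(n(-14)) + 5935)*(-41151 + 24879) = (2*(5/3 + (1/3)*(-14))*(-63 + 2*(5/3 + (1/3)*(-14))) + 5935)*(-41151 + 24879) = (2*(5/3 - 14/3)*(-63 + 2*(5/3 - 14/3)) + 5935)*(-16272) = (2*(-3)*(-63 + 2*(-3)) + 5935)*(-16272) = (2*(-3)*(-63 - 6) + 5935)*(-16272) = (2*(-3)*(-69) + 5935)*(-16272) = (414 + 5935)*(-16272) = 6349*(-16272) = -103310928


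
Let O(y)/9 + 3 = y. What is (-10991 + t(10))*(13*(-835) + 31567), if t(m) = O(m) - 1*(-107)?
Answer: -224124552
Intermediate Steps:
O(y) = -27 + 9*y
t(m) = 80 + 9*m (t(m) = (-27 + 9*m) - 1*(-107) = (-27 + 9*m) + 107 = 80 + 9*m)
(-10991 + t(10))*(13*(-835) + 31567) = (-10991 + (80 + 9*10))*(13*(-835) + 31567) = (-10991 + (80 + 90))*(-10855 + 31567) = (-10991 + 170)*20712 = -10821*20712 = -224124552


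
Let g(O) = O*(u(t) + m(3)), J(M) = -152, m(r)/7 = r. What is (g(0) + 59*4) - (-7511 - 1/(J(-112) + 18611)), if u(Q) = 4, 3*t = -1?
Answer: 143001874/18459 ≈ 7747.0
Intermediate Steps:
t = -⅓ (t = (⅓)*(-1) = -⅓ ≈ -0.33333)
m(r) = 7*r
g(O) = 25*O (g(O) = O*(4 + 7*3) = O*(4 + 21) = O*25 = 25*O)
(g(0) + 59*4) - (-7511 - 1/(J(-112) + 18611)) = (25*0 + 59*4) - (-7511 - 1/(-152 + 18611)) = (0 + 236) - (-7511 - 1/18459) = 236 - (-7511 - 1*1/18459) = 236 - (-7511 - 1/18459) = 236 - 1*(-138645550/18459) = 236 + 138645550/18459 = 143001874/18459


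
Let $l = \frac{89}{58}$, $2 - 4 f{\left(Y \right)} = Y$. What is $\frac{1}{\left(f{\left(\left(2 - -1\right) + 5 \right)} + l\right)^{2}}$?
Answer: $841$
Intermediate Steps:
$f{\left(Y \right)} = \frac{1}{2} - \frac{Y}{4}$
$l = \frac{89}{58}$ ($l = 89 \cdot \frac{1}{58} = \frac{89}{58} \approx 1.5345$)
$\frac{1}{\left(f{\left(\left(2 - -1\right) + 5 \right)} + l\right)^{2}} = \frac{1}{\left(\left(\frac{1}{2} - \frac{\left(2 - -1\right) + 5}{4}\right) + \frac{89}{58}\right)^{2}} = \frac{1}{\left(\left(\frac{1}{2} - \frac{\left(2 + 1\right) + 5}{4}\right) + \frac{89}{58}\right)^{2}} = \frac{1}{\left(\left(\frac{1}{2} - \frac{3 + 5}{4}\right) + \frac{89}{58}\right)^{2}} = \frac{1}{\left(\left(\frac{1}{2} - 2\right) + \frac{89}{58}\right)^{2}} = \frac{1}{\left(- \frac{3}{2} + \frac{89}{58}\right)^{2}} = \frac{1}{\left(\frac{1}{29}\right)^{2}} = \frac{1}{\frac{1}{841}} = 841$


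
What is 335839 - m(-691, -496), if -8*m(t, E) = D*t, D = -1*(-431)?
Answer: 2388891/8 ≈ 2.9861e+5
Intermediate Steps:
D = 431
m(t, E) = -431*t/8
335839 - m(-691, -496) = 335839 - (-431)*(-691)/8 = 335839 - 1*297821/8 = 335839 - 297821/8 = 2388891/8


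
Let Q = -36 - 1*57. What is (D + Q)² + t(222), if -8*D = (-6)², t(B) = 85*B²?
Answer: 16794585/4 ≈ 4.1986e+6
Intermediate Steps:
Q = -93 (Q = -36 - 57 = -93)
D = -9/2 (D = -⅛*(-6)² = -⅛*36 = -9/2 ≈ -4.5000)
(D + Q)² + t(222) = (-9/2 - 93)² + 85*222² = (-195/2)² + 85*49284 = 38025/4 + 4189140 = 16794585/4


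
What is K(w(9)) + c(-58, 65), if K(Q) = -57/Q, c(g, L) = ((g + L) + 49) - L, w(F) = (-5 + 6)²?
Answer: -66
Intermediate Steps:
w(F) = 1 (w(F) = 1² = 1)
c(g, L) = 49 + g (c(g, L) = ((L + g) + 49) - L = (49 + L + g) - L = 49 + g)
K(w(9)) + c(-58, 65) = -57/1 + (49 - 58) = -57*1 - 9 = -57 - 9 = -66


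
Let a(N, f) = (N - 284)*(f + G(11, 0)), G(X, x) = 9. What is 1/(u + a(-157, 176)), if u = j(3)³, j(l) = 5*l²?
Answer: 1/9540 ≈ 0.00010482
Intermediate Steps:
u = 91125 (u = (5*3²)³ = (5*9)³ = 45³ = 91125)
a(N, f) = (-284 + N)*(9 + f) (a(N, f) = (N - 284)*(f + 9) = (-284 + N)*(9 + f))
1/(u + a(-157, 176)) = 1/(91125 + (-2556 - 284*176 + 9*(-157) - 157*176)) = 1/(91125 + (-2556 - 49984 - 1413 - 27632)) = 1/(91125 - 81585) = 1/9540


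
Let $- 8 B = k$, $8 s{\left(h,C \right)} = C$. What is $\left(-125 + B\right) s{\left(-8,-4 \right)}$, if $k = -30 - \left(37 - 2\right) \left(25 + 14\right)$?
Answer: $- \frac{395}{16} \approx -24.688$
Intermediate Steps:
$s{\left(h,C \right)} = \frac{C}{8}$
$k = -1395$ ($k = -30 - 35 \cdot 39 = -30 - 1365 = -1395$)
$B = \frac{1395}{8}$ ($B = \left(- \frac{1}{8}\right) \left(-1395\right) = \frac{1395}{8} \approx 174.38$)
$\left(-125 + B\right) s{\left(-8,-4 \right)} = \left(-125 + \frac{1395}{8}\right) \frac{1}{8} \left(-4\right) = \frac{395}{8} \left(- \frac{1}{2}\right) = - \frac{395}{16}$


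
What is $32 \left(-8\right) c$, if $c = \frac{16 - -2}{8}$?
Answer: $-576$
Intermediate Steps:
$c = \frac{9}{4}$ ($c = \left(16 + 2\right) \frac{1}{8} = 18 \cdot \frac{1}{8} = \frac{9}{4} \approx 2.25$)
$32 \left(-8\right) c = 32 \left(-8\right) \frac{9}{4} = \left(-256\right) \frac{9}{4} = -576$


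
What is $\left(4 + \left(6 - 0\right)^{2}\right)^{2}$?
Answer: $1600$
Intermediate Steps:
$\left(4 + \left(6 - 0\right)^{2}\right)^{2} = \left(4 + \left(6 + 0\right)^{2}\right)^{2} = \left(4 + 6^{2}\right)^{2} = \left(4 + 36\right)^{2} = 40^{2} = 1600$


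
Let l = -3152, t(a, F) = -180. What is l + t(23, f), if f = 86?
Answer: -3332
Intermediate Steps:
l + t(23, f) = -3152 - 180 = -3332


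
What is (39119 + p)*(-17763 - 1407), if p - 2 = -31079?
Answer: -154165140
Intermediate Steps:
p = -31077 (p = 2 - 31079 = -31077)
(39119 + p)*(-17763 - 1407) = (39119 - 31077)*(-17763 - 1407) = 8042*(-19170) = -154165140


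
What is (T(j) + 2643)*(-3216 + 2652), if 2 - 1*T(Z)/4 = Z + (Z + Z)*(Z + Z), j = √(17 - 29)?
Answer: -1603452 + 4512*I*√3 ≈ -1.6035e+6 + 7815.0*I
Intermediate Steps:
j = 2*I*√3 (j = √(-12) = 2*I*√3 ≈ 3.4641*I)
T(Z) = 8 - 16*Z² - 4*Z (T(Z) = 8 - 4*(Z + (Z + Z)*(Z + Z)) = 8 - 4*(Z + (2*Z)*(2*Z)) = 8 - 4*(Z + 4*Z²) = 8 + (-16*Z² - 4*Z) = 8 - 16*Z² - 4*Z)
(T(j) + 2643)*(-3216 + 2652) = ((8 - 16*(2*I*√3)² - 8*I*√3) + 2643)*(-3216 + 2652) = ((8 - 16*(-12) - 8*I*√3) + 2643)*(-564) = ((8 + 192 - 8*I*√3) + 2643)*(-564) = ((200 - 8*I*√3) + 2643)*(-564) = (2843 - 8*I*√3)*(-564) = -1603452 + 4512*I*√3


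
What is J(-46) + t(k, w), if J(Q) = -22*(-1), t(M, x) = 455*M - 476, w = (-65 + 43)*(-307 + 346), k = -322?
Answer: -146964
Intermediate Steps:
w = -858 (w = -22*39 = -858)
t(M, x) = -476 + 455*M
J(Q) = 22
J(-46) + t(k, w) = 22 + (-476 + 455*(-322)) = 22 + (-476 - 146510) = 22 - 146986 = -146964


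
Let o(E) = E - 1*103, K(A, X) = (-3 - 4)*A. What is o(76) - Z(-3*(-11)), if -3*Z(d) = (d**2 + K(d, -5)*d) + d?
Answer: -2194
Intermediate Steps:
K(A, X) = -7*A
o(E) = -103 + E (o(E) = E - 103 = -103 + E)
Z(d) = 2*d**2 - d/3 (Z(d) = -((d**2 + (-7*d)*d) + d)/3 = -((d**2 - 7*d**2) + d)/3 = -(-6*d**2 + d)/3 = -(d - 6*d**2)/3 = 2*d**2 - d/3)
o(76) - Z(-3*(-11)) = (-103 + 76) - (-3*(-11))*(-1 + 6*(-3*(-11)))/3 = -27 - 33*(-1 + 6*33)/3 = -27 - 33*(-1 + 198)/3 = -27 - 33*197/3 = -27 - 1*2167 = -27 - 2167 = -2194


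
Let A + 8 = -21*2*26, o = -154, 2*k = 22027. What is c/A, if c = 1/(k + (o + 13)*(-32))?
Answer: -1/17078050 ≈ -5.8555e-8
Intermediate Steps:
k = 22027/2 (k = (½)*22027 = 22027/2 ≈ 11014.)
c = 2/31051 (c = 1/(22027/2 + (-154 + 13)*(-32)) = 1/(22027/2 - 141*(-32)) = 1/(22027/2 + 4512) = 1/(31051/2) = 2/31051 ≈ 6.4410e-5)
A = -1100 (A = -8 - 21*2*26 = -8 - 42*26 = -8 - 1092 = -1100)
c/A = (2/31051)/(-1100) = (2/31051)*(-1/1100) = -1/17078050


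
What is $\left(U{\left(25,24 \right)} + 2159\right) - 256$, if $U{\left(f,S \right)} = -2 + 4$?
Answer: $1905$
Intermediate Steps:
$U{\left(f,S \right)} = 2$
$\left(U{\left(25,24 \right)} + 2159\right) - 256 = \left(2 + 2159\right) - 256 = 2161 - 256 = 1905$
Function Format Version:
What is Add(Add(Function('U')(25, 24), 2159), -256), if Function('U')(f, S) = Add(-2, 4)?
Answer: 1905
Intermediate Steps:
Function('U')(f, S) = 2
Add(Add(Function('U')(25, 24), 2159), -256) = Add(Add(2, 2159), -256) = Add(2161, -256) = 1905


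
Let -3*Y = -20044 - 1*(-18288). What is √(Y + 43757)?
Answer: √399081/3 ≈ 210.58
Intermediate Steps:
Y = 1756/3 (Y = -(-20044 - 1*(-18288))/3 = -(-20044 + 18288)/3 = -⅓*(-1756) = 1756/3 ≈ 585.33)
√(Y + 43757) = √(1756/3 + 43757) = √(133027/3) = √399081/3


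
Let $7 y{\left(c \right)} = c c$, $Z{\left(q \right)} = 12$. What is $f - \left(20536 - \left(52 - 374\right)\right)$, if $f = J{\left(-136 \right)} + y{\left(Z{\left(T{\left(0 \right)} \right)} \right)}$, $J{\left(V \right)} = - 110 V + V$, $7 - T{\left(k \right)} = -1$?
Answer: $- \frac{42094}{7} \approx -6013.4$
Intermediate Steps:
$T{\left(k \right)} = 8$ ($T{\left(k \right)} = 7 - -1 = 7 + 1 = 8$)
$y{\left(c \right)} = \frac{c^{2}}{7}$ ($y{\left(c \right)} = \frac{c c}{7} = \frac{c^{2}}{7}$)
$J{\left(V \right)} = - 109 V$
$f = \frac{103912}{7}$ ($f = \left(-109\right) \left(-136\right) + \frac{12^{2}}{7} = 14824 + \frac{1}{7} \cdot 144 = 14824 + \frac{144}{7} = \frac{103912}{7} \approx 14845.0$)
$f - \left(20536 - \left(52 - 374\right)\right) = \frac{103912}{7} - \left(20536 - \left(52 - 374\right)\right) = \frac{103912}{7} - \left(20536 - -322\right) = \frac{103912}{7} - \left(20536 + 322\right) = \frac{103912}{7} - 20858 = - \frac{42094}{7}$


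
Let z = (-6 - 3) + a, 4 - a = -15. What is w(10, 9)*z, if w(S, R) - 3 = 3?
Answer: 60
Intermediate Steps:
a = 19 (a = 4 - 1*(-15) = 4 + 15 = 19)
w(S, R) = 6 (w(S, R) = 3 + 3 = 6)
z = 10 (z = (-6 - 3) + 19 = -9 + 19 = 10)
w(10, 9)*z = 6*10 = 60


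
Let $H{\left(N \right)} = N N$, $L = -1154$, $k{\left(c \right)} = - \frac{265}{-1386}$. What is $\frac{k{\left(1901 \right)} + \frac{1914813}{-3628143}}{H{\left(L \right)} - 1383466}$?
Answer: $\frac{188052547}{28914485638500} \approx 6.5037 \cdot 10^{-6}$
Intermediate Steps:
$k{\left(c \right)} = \frac{265}{1386}$ ($k{\left(c \right)} = \left(-265\right) \left(- \frac{1}{1386}\right) = \frac{265}{1386}$)
$H{\left(N \right)} = N^{2}$
$\frac{k{\left(1901 \right)} + \frac{1914813}{-3628143}}{H{\left(L \right)} - 1383466} = \frac{\frac{265}{1386} + \frac{1914813}{-3628143}}{\left(-1154\right)^{2} - 1383466} = \frac{\frac{265}{1386} + 1914813 \left(- \frac{1}{3628143}\right)}{1331716 - 1383466} = \frac{\frac{265}{1386} - \frac{212757}{403127}}{-51750} = \left(- \frac{188052547}{558734022}\right) \left(- \frac{1}{51750}\right) = \frac{188052547}{28914485638500}$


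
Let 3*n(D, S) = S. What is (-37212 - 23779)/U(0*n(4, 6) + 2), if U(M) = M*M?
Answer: -60991/4 ≈ -15248.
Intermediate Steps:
n(D, S) = S/3
U(M) = M²
(-37212 - 23779)/U(0*n(4, 6) + 2) = (-37212 - 23779)/((0*((⅓)*6) + 2)²) = -60991/(0*2 + 2)² = -60991/(0 + 2)² = -60991/(2²) = -60991/4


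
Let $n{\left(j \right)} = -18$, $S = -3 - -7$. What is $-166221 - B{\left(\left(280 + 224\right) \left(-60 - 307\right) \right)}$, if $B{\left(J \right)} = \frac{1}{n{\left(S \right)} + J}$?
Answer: $- \frac{30748557905}{184986} \approx -1.6622 \cdot 10^{5}$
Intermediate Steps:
$S = 4$ ($S = -3 + 7 = 4$)
$B{\left(J \right)} = \frac{1}{-18 + J}$
$-166221 - B{\left(\left(280 + 224\right) \left(-60 - 307\right) \right)} = -166221 - \frac{1}{-18 + \left(280 + 224\right) \left(-60 - 307\right)} = -166221 - \frac{1}{-18 + 504 \left(-367\right)} = -166221 - \frac{1}{-18 - 184968} = -166221 - \frac{1}{-184986} = -166221 - - \frac{1}{184986} = -166221 + \frac{1}{184986} = - \frac{30748557905}{184986}$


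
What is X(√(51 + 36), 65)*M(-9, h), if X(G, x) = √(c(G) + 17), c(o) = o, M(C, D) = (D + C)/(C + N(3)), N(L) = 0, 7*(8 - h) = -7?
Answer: 0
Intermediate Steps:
h = 9 (h = 8 - ⅐*(-7) = 8 + 1 = 9)
M(C, D) = (C + D)/C (M(C, D) = (D + C)/(C + 0) = (C + D)/C)
X(G, x) = √(17 + G) (X(G, x) = √(G + 17) = √(17 + G))
X(√(51 + 36), 65)*M(-9, h) = √(17 + √(51 + 36))*((-9 + 9)/(-9)) = √(17 + √87)*(-⅑*0) = √(17 + √87)*0 = 0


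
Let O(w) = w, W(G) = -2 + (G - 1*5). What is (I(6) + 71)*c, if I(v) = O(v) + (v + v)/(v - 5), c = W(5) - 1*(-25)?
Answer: 2047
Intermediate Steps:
W(G) = -7 + G (W(G) = -2 + (G - 5) = -2 + (-5 + G) = -7 + G)
c = 23 (c = (-7 + 5) - 1*(-25) = -2 + 25 = 23)
I(v) = v + 2*v/(-5 + v) (I(v) = v + (v + v)/(v - 5) = v + (2*v)/(-5 + v) = v + 2*v/(-5 + v))
(I(6) + 71)*c = (6*(-3 + 6)/(-5 + 6) + 71)*23 = (6*3/1 + 71)*23 = (6*1*3 + 71)*23 = (18 + 71)*23 = 89*23 = 2047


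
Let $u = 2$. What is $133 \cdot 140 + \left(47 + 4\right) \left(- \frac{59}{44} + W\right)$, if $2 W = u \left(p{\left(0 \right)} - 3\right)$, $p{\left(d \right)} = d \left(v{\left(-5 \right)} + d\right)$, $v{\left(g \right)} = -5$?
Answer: $\frac{809539}{44} \approx 18399.0$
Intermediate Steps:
$p{\left(d \right)} = d \left(-5 + d\right)$
$W = -3$ ($W = \frac{2 \left(0 \left(-5 + 0\right) - 3\right)}{2} = \frac{2 \left(0 \left(-5\right) - 3\right)}{2} = \frac{2 \left(0 - 3\right)}{2} = \frac{2 \left(-3\right)}{2} = \frac{1}{2} \left(-6\right) = -3$)
$133 \cdot 140 + \left(47 + 4\right) \left(- \frac{59}{44} + W\right) = 133 \cdot 140 + \left(47 + 4\right) \left(- \frac{59}{44} - 3\right) = 18620 + 51 \left(\left(-59\right) \frac{1}{44} - 3\right) = 18620 + 51 \left(- \frac{59}{44} - 3\right) = 18620 + 51 \left(- \frac{191}{44}\right) = 18620 - \frac{9741}{44} = \frac{809539}{44}$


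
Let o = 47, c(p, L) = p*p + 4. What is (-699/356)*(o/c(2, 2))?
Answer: -32853/2848 ≈ -11.535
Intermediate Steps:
c(p, L) = 4 + p² (c(p, L) = p² + 4 = 4 + p²)
(-699/356)*(o/c(2, 2)) = (-699/356)*(47/(4 + 2²)) = (-699*1/356)*(47/(4 + 4)) = -32853/(356*8) = -699/356*47/8 = -32853/2848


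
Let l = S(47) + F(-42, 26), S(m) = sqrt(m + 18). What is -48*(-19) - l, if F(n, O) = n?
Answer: 954 - sqrt(65) ≈ 945.94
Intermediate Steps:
S(m) = sqrt(18 + m)
l = -42 + sqrt(65) (l = sqrt(18 + 47) - 42 = sqrt(65) - 42 = -42 + sqrt(65) ≈ -33.938)
-48*(-19) - l = -48*(-19) - (-42 + sqrt(65)) = 912 + (42 - sqrt(65)) = 954 - sqrt(65)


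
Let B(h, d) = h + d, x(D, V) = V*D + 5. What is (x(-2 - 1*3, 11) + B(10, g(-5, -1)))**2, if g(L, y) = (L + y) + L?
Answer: 2601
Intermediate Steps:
g(L, y) = y + 2*L
x(D, V) = 5 + D*V (x(D, V) = D*V + 5 = 5 + D*V)
B(h, d) = d + h
(x(-2 - 1*3, 11) + B(10, g(-5, -1)))**2 = ((5 + (-2 - 1*3)*11) + ((-1 + 2*(-5)) + 10))**2 = ((5 + (-2 - 3)*11) + ((-1 - 10) + 10))**2 = ((5 - 5*11) + (-11 + 10))**2 = ((5 - 55) - 1)**2 = (-50 - 1)**2 = (-51)**2 = 2601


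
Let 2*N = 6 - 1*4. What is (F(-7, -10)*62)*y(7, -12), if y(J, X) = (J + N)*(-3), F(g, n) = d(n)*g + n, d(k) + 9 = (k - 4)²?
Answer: 1962672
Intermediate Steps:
N = 1 (N = (6 - 1*4)/2 = (6 - 4)/2 = (½)*2 = 1)
d(k) = -9 + (-4 + k)² (d(k) = -9 + (k - 4)² = -9 + (-4 + k)²)
F(g, n) = n + g*(-9 + (-4 + n)²) (F(g, n) = (-9 + (-4 + n)²)*g + n = g*(-9 + (-4 + n)²) + n = n + g*(-9 + (-4 + n)²))
y(J, X) = -3 - 3*J (y(J, X) = (J + 1)*(-3) = (1 + J)*(-3) = -3 - 3*J)
(F(-7, -10)*62)*y(7, -12) = ((-10 - 7*(-9 + (-4 - 10)²))*62)*(-3 - 3*7) = ((-10 - 7*(-9 + (-14)²))*62)*(-3 - 21) = ((-10 - 7*(-9 + 196))*62)*(-24) = ((-10 - 7*187)*62)*(-24) = ((-10 - 1309)*62)*(-24) = -1319*62*(-24) = -81778*(-24) = 1962672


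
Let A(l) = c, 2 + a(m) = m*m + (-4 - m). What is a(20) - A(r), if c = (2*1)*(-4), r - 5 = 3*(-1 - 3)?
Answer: 382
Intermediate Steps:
a(m) = -6 + m**2 - m (a(m) = -2 + (m*m + (-4 - m)) = -2 + (m**2 + (-4 - m)) = -2 + (-4 + m**2 - m) = -6 + m**2 - m)
r = -7 (r = 5 + 3*(-1 - 3) = 5 + 3*(-4) = 5 - 12 = -7)
c = -8 (c = 2*(-4) = -8)
A(l) = -8
a(20) - A(r) = (-6 + 20**2 - 1*20) - 1*(-8) = (-6 + 400 - 20) + 8 = 374 + 8 = 382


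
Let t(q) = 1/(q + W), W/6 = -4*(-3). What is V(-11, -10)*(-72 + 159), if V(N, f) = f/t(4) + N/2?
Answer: -133197/2 ≈ -66599.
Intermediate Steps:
W = 72 (W = 6*(-4*(-3)) = 6*12 = 72)
t(q) = 1/(72 + q) (t(q) = 1/(q + 72) = 1/(72 + q))
V(N, f) = N/2 + 76*f (V(N, f) = f/(1/(72 + 4)) + N/2 = f/(1/76) + N*(1/2) = f/(1/76) + N/2 = f*76 + N/2 = 76*f + N/2 = N/2 + 76*f)
V(-11, -10)*(-72 + 159) = ((1/2)*(-11) + 76*(-10))*(-72 + 159) = (-11/2 - 760)*87 = -1531/2*87 = -133197/2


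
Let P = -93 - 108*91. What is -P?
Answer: 9921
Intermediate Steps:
P = -9921 (P = -93 - 9828 = -9921)
-P = -1*(-9921) = 9921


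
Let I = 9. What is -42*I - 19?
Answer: -397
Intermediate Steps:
-42*I - 19 = -42*9 - 19 = -378 - 19 = -397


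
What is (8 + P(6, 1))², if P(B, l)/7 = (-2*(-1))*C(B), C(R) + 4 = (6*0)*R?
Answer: 2304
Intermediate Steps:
C(R) = -4 (C(R) = -4 + (6*0)*R = -4 + 0*R = -4 + 0 = -4)
P(B, l) = -56 (P(B, l) = 7*(-2*(-1)*(-4)) = 7*(2*(-4)) = 7*(-8) = -56)
(8 + P(6, 1))² = (8 - 56)² = (-48)² = 2304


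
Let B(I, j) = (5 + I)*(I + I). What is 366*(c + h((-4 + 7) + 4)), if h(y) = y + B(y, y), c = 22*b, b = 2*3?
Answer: 112362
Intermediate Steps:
b = 6
B(I, j) = 2*I*(5 + I) (B(I, j) = (5 + I)*(2*I) = 2*I*(5 + I))
c = 132 (c = 22*6 = 132)
h(y) = y + 2*y*(5 + y)
366*(c + h((-4 + 7) + 4)) = 366*(132 + ((-4 + 7) + 4)*(11 + 2*((-4 + 7) + 4))) = 366*(132 + (3 + 4)*(11 + 2*(3 + 4))) = 366*(132 + 7*(11 + 2*7)) = 366*(132 + 7*(11 + 14)) = 366*(132 + 7*25) = 366*(132 + 175) = 366*307 = 112362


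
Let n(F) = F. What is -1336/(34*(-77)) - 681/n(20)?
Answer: -878069/26180 ≈ -33.540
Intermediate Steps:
-1336/(34*(-77)) - 681/n(20) = -1336/(34*(-77)) - 681/20 = -1336/(-2618) - 681*1/20 = -1336*(-1/2618) - 681/20 = 668/1309 - 681/20 = -878069/26180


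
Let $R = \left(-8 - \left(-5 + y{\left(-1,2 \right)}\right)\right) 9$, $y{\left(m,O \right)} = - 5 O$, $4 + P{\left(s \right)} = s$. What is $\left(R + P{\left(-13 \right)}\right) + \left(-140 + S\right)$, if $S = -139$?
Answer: $-233$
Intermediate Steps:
$P{\left(s \right)} = -4 + s$
$R = 63$ ($R = \left(-8 - \left(-5 - 10\right)\right) 9 = \left(-8 + \left(5 - -10\right)\right) 9 = \left(-8 + \left(5 + 10\right)\right) 9 = \left(-8 + 15\right) 9 = 7 \cdot 9 = 63$)
$\left(R + P{\left(-13 \right)}\right) + \left(-140 + S\right) = \left(63 - 17\right) - 279 = 46 - 279 = -233$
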